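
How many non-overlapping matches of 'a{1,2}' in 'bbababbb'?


Pattern 'a{1,2}' matches between 1 and 2 consecutive a's (greedy).
String: 'bbababbb'
Finding runs of a's and applying greedy matching:
  Run at pos 2: 'a' (length 1)
  Run at pos 4: 'a' (length 1)
Matches: ['a', 'a']
Count: 2

2


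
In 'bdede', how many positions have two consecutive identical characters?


Looking for consecutive identical characters in 'bdede':
  pos 0-1: 'b' vs 'd' -> different
  pos 1-2: 'd' vs 'e' -> different
  pos 2-3: 'e' vs 'd' -> different
  pos 3-4: 'd' vs 'e' -> different
Consecutive identical pairs: []
Count: 0

0


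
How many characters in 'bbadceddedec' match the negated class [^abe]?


Negated class [^abe] matches any char NOT in {a, b, e}
Scanning 'bbadceddedec':
  pos 0: 'b' -> no (excluded)
  pos 1: 'b' -> no (excluded)
  pos 2: 'a' -> no (excluded)
  pos 3: 'd' -> MATCH
  pos 4: 'c' -> MATCH
  pos 5: 'e' -> no (excluded)
  pos 6: 'd' -> MATCH
  pos 7: 'd' -> MATCH
  pos 8: 'e' -> no (excluded)
  pos 9: 'd' -> MATCH
  pos 10: 'e' -> no (excluded)
  pos 11: 'c' -> MATCH
Total matches: 6

6


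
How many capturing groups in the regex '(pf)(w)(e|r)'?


To count capturing groups, count each '(' that starts a group.
Pattern: '(pf)(w)(e|r)'
Walking through the pattern:
  Position 0: '(' -> group #1
  Position 4: '(' -> group #2
  Position 7: '(' -> group #3
Total capturing groups: 3

3


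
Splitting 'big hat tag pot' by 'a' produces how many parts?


Splitting by 'a' breaks the string at each occurrence of the separator.
Text: 'big hat tag pot'
Parts after split:
  Part 1: 'big h'
  Part 2: 't t'
  Part 3: 'g pot'
Total parts: 3

3


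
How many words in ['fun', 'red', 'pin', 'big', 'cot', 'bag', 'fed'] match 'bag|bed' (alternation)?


Alternation 'bag|bed' matches either 'bag' or 'bed'.
Checking each word:
  'fun' -> no
  'red' -> no
  'pin' -> no
  'big' -> no
  'cot' -> no
  'bag' -> MATCH
  'fed' -> no
Matches: ['bag']
Count: 1

1


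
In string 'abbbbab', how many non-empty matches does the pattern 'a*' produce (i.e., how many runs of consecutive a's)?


Pattern 'a*' matches zero or more a's. We want non-empty runs of consecutive a's.
String: 'abbbbab'
Walking through the string to find runs of a's:
  Run 1: positions 0-0 -> 'a'
  Run 2: positions 5-5 -> 'a'
Non-empty runs found: ['a', 'a']
Count: 2

2


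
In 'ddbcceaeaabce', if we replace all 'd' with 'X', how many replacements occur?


re.sub('d', 'X', text) replaces every occurrence of 'd' with 'X'.
Text: 'ddbcceaeaabce'
Scanning for 'd':
  pos 0: 'd' -> replacement #1
  pos 1: 'd' -> replacement #2
Total replacements: 2

2


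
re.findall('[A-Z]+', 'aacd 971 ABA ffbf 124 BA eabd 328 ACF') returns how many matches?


Pattern '[A-Z]+' finds one or more uppercase letters.
Text: 'aacd 971 ABA ffbf 124 BA eabd 328 ACF'
Scanning for matches:
  Match 1: 'ABA'
  Match 2: 'BA'
  Match 3: 'ACF'
Total matches: 3

3


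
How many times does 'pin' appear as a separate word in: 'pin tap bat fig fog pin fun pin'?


Scanning each word for exact match 'pin':
  Word 1: 'pin' -> MATCH
  Word 2: 'tap' -> no
  Word 3: 'bat' -> no
  Word 4: 'fig' -> no
  Word 5: 'fog' -> no
  Word 6: 'pin' -> MATCH
  Word 7: 'fun' -> no
  Word 8: 'pin' -> MATCH
Total matches: 3

3


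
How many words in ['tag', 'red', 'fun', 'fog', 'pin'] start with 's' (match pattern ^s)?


Pattern ^s anchors to start of word. Check which words begin with 's':
  'tag' -> no
  'red' -> no
  'fun' -> no
  'fog' -> no
  'pin' -> no
Matching words: []
Count: 0

0


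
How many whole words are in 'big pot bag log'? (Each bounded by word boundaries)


Word boundaries (\b) mark the start/end of each word.
Text: 'big pot bag log'
Splitting by whitespace:
  Word 1: 'big'
  Word 2: 'pot'
  Word 3: 'bag'
  Word 4: 'log'
Total whole words: 4

4


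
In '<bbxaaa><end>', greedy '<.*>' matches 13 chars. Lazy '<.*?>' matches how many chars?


Greedy '<.*>' tries to match as MUCH as possible.
Lazy '<.*?>' tries to match as LITTLE as possible.

String: '<bbxaaa><end>'
Greedy '<.*>' starts at first '<' and extends to the LAST '>': '<bbxaaa><end>' (13 chars)
Lazy '<.*?>' starts at first '<' and stops at the FIRST '>': '<bbxaaa>' (8 chars)

8


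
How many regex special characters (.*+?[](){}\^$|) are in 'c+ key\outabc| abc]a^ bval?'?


Regex special characters are: . * + ? [ ] ( ) { } \ ^ $ |
Scanning 'c+ key\outabc| abc]a^ bval?':
  pos 1: '+' -> SPECIAL
  pos 6: '\' -> SPECIAL
  pos 13: '|' -> SPECIAL
  pos 18: ']' -> SPECIAL
  pos 20: '^' -> SPECIAL
  pos 26: '?' -> SPECIAL
Special chars found: ['+', '\\', '|', ']', '^', '?']
Total: 6

6


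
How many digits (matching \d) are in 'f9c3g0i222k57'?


\d matches any digit 0-9.
Scanning 'f9c3g0i222k57':
  pos 1: '9' -> DIGIT
  pos 3: '3' -> DIGIT
  pos 5: '0' -> DIGIT
  pos 7: '2' -> DIGIT
  pos 8: '2' -> DIGIT
  pos 9: '2' -> DIGIT
  pos 11: '5' -> DIGIT
  pos 12: '7' -> DIGIT
Digits found: ['9', '3', '0', '2', '2', '2', '5', '7']
Total: 8

8


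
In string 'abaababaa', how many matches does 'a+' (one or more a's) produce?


Pattern 'a+' matches one or more consecutive a's.
String: 'abaababaa'
Scanning for runs of a:
  Match 1: 'a' (length 1)
  Match 2: 'aa' (length 2)
  Match 3: 'a' (length 1)
  Match 4: 'aa' (length 2)
Total matches: 4

4


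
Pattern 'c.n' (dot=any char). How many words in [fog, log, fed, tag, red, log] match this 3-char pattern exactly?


Pattern 'c.n' means: starts with 'c', any single char, ends with 'n'.
Checking each word (must be exactly 3 chars):
  'fog' (len=3): no
  'log' (len=3): no
  'fed' (len=3): no
  'tag' (len=3): no
  'red' (len=3): no
  'log' (len=3): no
Matching words: []
Total: 0

0


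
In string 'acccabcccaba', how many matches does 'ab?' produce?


Pattern 'ab?' matches 'a' optionally followed by 'b'.
String: 'acccabcccaba'
Scanning left to right for 'a' then checking next char:
  Match 1: 'a' (a not followed by b)
  Match 2: 'ab' (a followed by b)
  Match 3: 'ab' (a followed by b)
  Match 4: 'a' (a not followed by b)
Total matches: 4

4


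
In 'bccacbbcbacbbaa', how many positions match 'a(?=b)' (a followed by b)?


Lookahead 'a(?=b)' matches 'a' only when followed by 'b'.
String: 'bccacbbcbacbbaa'
Checking each position where char is 'a':
  pos 3: 'a' -> no (next='c')
  pos 9: 'a' -> no (next='c')
  pos 13: 'a' -> no (next='a')
Matching positions: []
Count: 0

0


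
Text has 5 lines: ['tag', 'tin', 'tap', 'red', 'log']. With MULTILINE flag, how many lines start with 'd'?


With MULTILINE flag, ^ matches the start of each line.
Lines: ['tag', 'tin', 'tap', 'red', 'log']
Checking which lines start with 'd':
  Line 1: 'tag' -> no
  Line 2: 'tin' -> no
  Line 3: 'tap' -> no
  Line 4: 'red' -> no
  Line 5: 'log' -> no
Matching lines: []
Count: 0

0


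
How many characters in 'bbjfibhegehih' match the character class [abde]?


Character class [abde] matches any of: {a, b, d, e}
Scanning string 'bbjfibhegehih' character by character:
  pos 0: 'b' -> MATCH
  pos 1: 'b' -> MATCH
  pos 2: 'j' -> no
  pos 3: 'f' -> no
  pos 4: 'i' -> no
  pos 5: 'b' -> MATCH
  pos 6: 'h' -> no
  pos 7: 'e' -> MATCH
  pos 8: 'g' -> no
  pos 9: 'e' -> MATCH
  pos 10: 'h' -> no
  pos 11: 'i' -> no
  pos 12: 'h' -> no
Total matches: 5

5


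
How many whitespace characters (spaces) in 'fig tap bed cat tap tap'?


\s matches whitespace characters (spaces, tabs, etc.).
Text: 'fig tap bed cat tap tap'
This text has 6 words separated by spaces.
Number of spaces = number of words - 1 = 6 - 1 = 5

5


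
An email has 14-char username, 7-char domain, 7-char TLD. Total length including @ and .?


An email address has format: username@domain.tld
Username length: 14
'@' character: 1
Domain length: 7
'.' character: 1
TLD length: 7
Total = 14 + 1 + 7 + 1 + 7 = 30

30


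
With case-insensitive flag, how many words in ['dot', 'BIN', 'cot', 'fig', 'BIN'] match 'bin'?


Case-insensitive matching: compare each word's lowercase form to 'bin'.
  'dot' -> lower='dot' -> no
  'BIN' -> lower='bin' -> MATCH
  'cot' -> lower='cot' -> no
  'fig' -> lower='fig' -> no
  'BIN' -> lower='bin' -> MATCH
Matches: ['BIN', 'BIN']
Count: 2

2


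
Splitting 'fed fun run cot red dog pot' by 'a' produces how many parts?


Splitting by 'a' breaks the string at each occurrence of the separator.
Text: 'fed fun run cot red dog pot'
Parts after split:
  Part 1: 'fed fun run cot red dog pot'
Total parts: 1

1


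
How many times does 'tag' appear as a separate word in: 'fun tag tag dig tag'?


Scanning each word for exact match 'tag':
  Word 1: 'fun' -> no
  Word 2: 'tag' -> MATCH
  Word 3: 'tag' -> MATCH
  Word 4: 'dig' -> no
  Word 5: 'tag' -> MATCH
Total matches: 3

3


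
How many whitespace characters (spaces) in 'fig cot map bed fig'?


\s matches whitespace characters (spaces, tabs, etc.).
Text: 'fig cot map bed fig'
This text has 5 words separated by spaces.
Number of spaces = number of words - 1 = 5 - 1 = 4

4


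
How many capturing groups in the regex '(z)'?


To count capturing groups, count each '(' that starts a group.
Pattern: '(z)'
Walking through the pattern:
  Position 0: '(' -> group #1
Total capturing groups: 1

1


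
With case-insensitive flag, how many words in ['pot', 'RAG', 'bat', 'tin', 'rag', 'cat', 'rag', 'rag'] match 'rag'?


Case-insensitive matching: compare each word's lowercase form to 'rag'.
  'pot' -> lower='pot' -> no
  'RAG' -> lower='rag' -> MATCH
  'bat' -> lower='bat' -> no
  'tin' -> lower='tin' -> no
  'rag' -> lower='rag' -> MATCH
  'cat' -> lower='cat' -> no
  'rag' -> lower='rag' -> MATCH
  'rag' -> lower='rag' -> MATCH
Matches: ['RAG', 'rag', 'rag', 'rag']
Count: 4

4


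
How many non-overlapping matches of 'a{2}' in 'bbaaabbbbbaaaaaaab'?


Pattern 'a{2}' matches exactly 2 consecutive a's (greedy, non-overlapping).
String: 'bbaaabbbbbaaaaaaab'
Scanning for runs of a's:
  Run at pos 2: 'aaa' (length 3) -> 1 match(es)
  Run at pos 10: 'aaaaaaa' (length 7) -> 3 match(es)
Matches found: ['aa', 'aa', 'aa', 'aa']
Total: 4

4


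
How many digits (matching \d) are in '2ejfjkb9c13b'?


\d matches any digit 0-9.
Scanning '2ejfjkb9c13b':
  pos 0: '2' -> DIGIT
  pos 7: '9' -> DIGIT
  pos 9: '1' -> DIGIT
  pos 10: '3' -> DIGIT
Digits found: ['2', '9', '1', '3']
Total: 4

4


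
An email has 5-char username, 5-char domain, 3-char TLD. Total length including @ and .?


An email address has format: username@domain.tld
Username length: 5
'@' character: 1
Domain length: 5
'.' character: 1
TLD length: 3
Total = 5 + 1 + 5 + 1 + 3 = 15

15


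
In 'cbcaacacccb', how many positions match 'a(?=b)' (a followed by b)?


Lookahead 'a(?=b)' matches 'a' only when followed by 'b'.
String: 'cbcaacacccb'
Checking each position where char is 'a':
  pos 3: 'a' -> no (next='a')
  pos 4: 'a' -> no (next='c')
  pos 6: 'a' -> no (next='c')
Matching positions: []
Count: 0

0


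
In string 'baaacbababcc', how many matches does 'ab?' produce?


Pattern 'ab?' matches 'a' optionally followed by 'b'.
String: 'baaacbababcc'
Scanning left to right for 'a' then checking next char:
  Match 1: 'a' (a not followed by b)
  Match 2: 'a' (a not followed by b)
  Match 3: 'a' (a not followed by b)
  Match 4: 'ab' (a followed by b)
  Match 5: 'ab' (a followed by b)
Total matches: 5

5


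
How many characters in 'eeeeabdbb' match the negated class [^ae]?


Negated class [^ae] matches any char NOT in {a, e}
Scanning 'eeeeabdbb':
  pos 0: 'e' -> no (excluded)
  pos 1: 'e' -> no (excluded)
  pos 2: 'e' -> no (excluded)
  pos 3: 'e' -> no (excluded)
  pos 4: 'a' -> no (excluded)
  pos 5: 'b' -> MATCH
  pos 6: 'd' -> MATCH
  pos 7: 'b' -> MATCH
  pos 8: 'b' -> MATCH
Total matches: 4

4


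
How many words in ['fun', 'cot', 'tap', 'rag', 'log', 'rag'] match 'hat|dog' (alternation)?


Alternation 'hat|dog' matches either 'hat' or 'dog'.
Checking each word:
  'fun' -> no
  'cot' -> no
  'tap' -> no
  'rag' -> no
  'log' -> no
  'rag' -> no
Matches: []
Count: 0

0


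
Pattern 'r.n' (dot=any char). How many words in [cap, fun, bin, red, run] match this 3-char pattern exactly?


Pattern 'r.n' means: starts with 'r', any single char, ends with 'n'.
Checking each word (must be exactly 3 chars):
  'cap' (len=3): no
  'fun' (len=3): no
  'bin' (len=3): no
  'red' (len=3): no
  'run' (len=3): MATCH
Matching words: ['run']
Total: 1

1


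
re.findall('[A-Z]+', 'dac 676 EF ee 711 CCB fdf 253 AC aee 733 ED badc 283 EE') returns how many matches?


Pattern '[A-Z]+' finds one or more uppercase letters.
Text: 'dac 676 EF ee 711 CCB fdf 253 AC aee 733 ED badc 283 EE'
Scanning for matches:
  Match 1: 'EF'
  Match 2: 'CCB'
  Match 3: 'AC'
  Match 4: 'ED'
  Match 5: 'EE'
Total matches: 5

5


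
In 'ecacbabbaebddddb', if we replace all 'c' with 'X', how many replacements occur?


re.sub('c', 'X', text) replaces every occurrence of 'c' with 'X'.
Text: 'ecacbabbaebddddb'
Scanning for 'c':
  pos 1: 'c' -> replacement #1
  pos 3: 'c' -> replacement #2
Total replacements: 2

2


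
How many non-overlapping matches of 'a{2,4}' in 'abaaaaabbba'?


Pattern 'a{2,4}' matches between 2 and 4 consecutive a's (greedy).
String: 'abaaaaabbba'
Finding runs of a's and applying greedy matching:
  Run at pos 0: 'a' (length 1)
  Run at pos 2: 'aaaaa' (length 5)
  Run at pos 10: 'a' (length 1)
Matches: ['aaaa']
Count: 1

1


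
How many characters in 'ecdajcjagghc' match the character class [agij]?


Character class [agij] matches any of: {a, g, i, j}
Scanning string 'ecdajcjagghc' character by character:
  pos 0: 'e' -> no
  pos 1: 'c' -> no
  pos 2: 'd' -> no
  pos 3: 'a' -> MATCH
  pos 4: 'j' -> MATCH
  pos 5: 'c' -> no
  pos 6: 'j' -> MATCH
  pos 7: 'a' -> MATCH
  pos 8: 'g' -> MATCH
  pos 9: 'g' -> MATCH
  pos 10: 'h' -> no
  pos 11: 'c' -> no
Total matches: 6

6


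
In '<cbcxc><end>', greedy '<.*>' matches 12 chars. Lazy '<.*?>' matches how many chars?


Greedy '<.*>' tries to match as MUCH as possible.
Lazy '<.*?>' tries to match as LITTLE as possible.

String: '<cbcxc><end>'
Greedy '<.*>' starts at first '<' and extends to the LAST '>': '<cbcxc><end>' (12 chars)
Lazy '<.*?>' starts at first '<' and stops at the FIRST '>': '<cbcxc>' (7 chars)

7


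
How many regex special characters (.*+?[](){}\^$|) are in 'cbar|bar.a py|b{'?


Regex special characters are: . * + ? [ ] ( ) { } \ ^ $ |
Scanning 'cbar|bar.a py|b{':
  pos 4: '|' -> SPECIAL
  pos 8: '.' -> SPECIAL
  pos 13: '|' -> SPECIAL
  pos 15: '{' -> SPECIAL
Special chars found: ['|', '.', '|', '{']
Total: 4

4


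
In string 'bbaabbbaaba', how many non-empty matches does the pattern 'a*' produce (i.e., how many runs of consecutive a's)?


Pattern 'a*' matches zero or more a's. We want non-empty runs of consecutive a's.
String: 'bbaabbbaaba'
Walking through the string to find runs of a's:
  Run 1: positions 2-3 -> 'aa'
  Run 2: positions 7-8 -> 'aa'
  Run 3: positions 10-10 -> 'a'
Non-empty runs found: ['aa', 'aa', 'a']
Count: 3

3


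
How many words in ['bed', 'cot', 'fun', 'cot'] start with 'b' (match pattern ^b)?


Pattern ^b anchors to start of word. Check which words begin with 'b':
  'bed' -> MATCH (starts with 'b')
  'cot' -> no
  'fun' -> no
  'cot' -> no
Matching words: ['bed']
Count: 1

1


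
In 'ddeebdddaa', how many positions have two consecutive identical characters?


Looking for consecutive identical characters in 'ddeebdddaa':
  pos 0-1: 'd' vs 'd' -> MATCH ('dd')
  pos 1-2: 'd' vs 'e' -> different
  pos 2-3: 'e' vs 'e' -> MATCH ('ee')
  pos 3-4: 'e' vs 'b' -> different
  pos 4-5: 'b' vs 'd' -> different
  pos 5-6: 'd' vs 'd' -> MATCH ('dd')
  pos 6-7: 'd' vs 'd' -> MATCH ('dd')
  pos 7-8: 'd' vs 'a' -> different
  pos 8-9: 'a' vs 'a' -> MATCH ('aa')
Consecutive identical pairs: ['dd', 'ee', 'dd', 'dd', 'aa']
Count: 5

5


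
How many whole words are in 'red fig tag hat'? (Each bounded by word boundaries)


Word boundaries (\b) mark the start/end of each word.
Text: 'red fig tag hat'
Splitting by whitespace:
  Word 1: 'red'
  Word 2: 'fig'
  Word 3: 'tag'
  Word 4: 'hat'
Total whole words: 4

4


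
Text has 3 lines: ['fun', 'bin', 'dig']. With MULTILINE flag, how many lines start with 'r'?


With MULTILINE flag, ^ matches the start of each line.
Lines: ['fun', 'bin', 'dig']
Checking which lines start with 'r':
  Line 1: 'fun' -> no
  Line 2: 'bin' -> no
  Line 3: 'dig' -> no
Matching lines: []
Count: 0

0


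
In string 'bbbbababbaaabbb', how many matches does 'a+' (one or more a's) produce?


Pattern 'a+' matches one or more consecutive a's.
String: 'bbbbababbaaabbb'
Scanning for runs of a:
  Match 1: 'a' (length 1)
  Match 2: 'a' (length 1)
  Match 3: 'aaa' (length 3)
Total matches: 3

3


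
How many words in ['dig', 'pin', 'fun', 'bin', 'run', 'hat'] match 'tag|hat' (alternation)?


Alternation 'tag|hat' matches either 'tag' or 'hat'.
Checking each word:
  'dig' -> no
  'pin' -> no
  'fun' -> no
  'bin' -> no
  'run' -> no
  'hat' -> MATCH
Matches: ['hat']
Count: 1

1


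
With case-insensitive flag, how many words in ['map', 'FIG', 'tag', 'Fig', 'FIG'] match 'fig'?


Case-insensitive matching: compare each word's lowercase form to 'fig'.
  'map' -> lower='map' -> no
  'FIG' -> lower='fig' -> MATCH
  'tag' -> lower='tag' -> no
  'Fig' -> lower='fig' -> MATCH
  'FIG' -> lower='fig' -> MATCH
Matches: ['FIG', 'Fig', 'FIG']
Count: 3

3


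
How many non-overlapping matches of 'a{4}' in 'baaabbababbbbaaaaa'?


Pattern 'a{4}' matches exactly 4 consecutive a's (greedy, non-overlapping).
String: 'baaabbababbbbaaaaa'
Scanning for runs of a's:
  Run at pos 1: 'aaa' (length 3) -> 0 match(es)
  Run at pos 6: 'a' (length 1) -> 0 match(es)
  Run at pos 8: 'a' (length 1) -> 0 match(es)
  Run at pos 13: 'aaaaa' (length 5) -> 1 match(es)
Matches found: ['aaaa']
Total: 1

1


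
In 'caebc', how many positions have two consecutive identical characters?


Looking for consecutive identical characters in 'caebc':
  pos 0-1: 'c' vs 'a' -> different
  pos 1-2: 'a' vs 'e' -> different
  pos 2-3: 'e' vs 'b' -> different
  pos 3-4: 'b' vs 'c' -> different
Consecutive identical pairs: []
Count: 0

0


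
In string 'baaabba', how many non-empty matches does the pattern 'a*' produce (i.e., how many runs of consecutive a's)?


Pattern 'a*' matches zero or more a's. We want non-empty runs of consecutive a's.
String: 'baaabba'
Walking through the string to find runs of a's:
  Run 1: positions 1-3 -> 'aaa'
  Run 2: positions 6-6 -> 'a'
Non-empty runs found: ['aaa', 'a']
Count: 2

2


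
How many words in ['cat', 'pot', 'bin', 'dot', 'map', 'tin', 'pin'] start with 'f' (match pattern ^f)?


Pattern ^f anchors to start of word. Check which words begin with 'f':
  'cat' -> no
  'pot' -> no
  'bin' -> no
  'dot' -> no
  'map' -> no
  'tin' -> no
  'pin' -> no
Matching words: []
Count: 0

0


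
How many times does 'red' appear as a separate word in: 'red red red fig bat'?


Scanning each word for exact match 'red':
  Word 1: 'red' -> MATCH
  Word 2: 'red' -> MATCH
  Word 3: 'red' -> MATCH
  Word 4: 'fig' -> no
  Word 5: 'bat' -> no
Total matches: 3

3


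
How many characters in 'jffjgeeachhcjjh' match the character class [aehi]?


Character class [aehi] matches any of: {a, e, h, i}
Scanning string 'jffjgeeachhcjjh' character by character:
  pos 0: 'j' -> no
  pos 1: 'f' -> no
  pos 2: 'f' -> no
  pos 3: 'j' -> no
  pos 4: 'g' -> no
  pos 5: 'e' -> MATCH
  pos 6: 'e' -> MATCH
  pos 7: 'a' -> MATCH
  pos 8: 'c' -> no
  pos 9: 'h' -> MATCH
  pos 10: 'h' -> MATCH
  pos 11: 'c' -> no
  pos 12: 'j' -> no
  pos 13: 'j' -> no
  pos 14: 'h' -> MATCH
Total matches: 6

6


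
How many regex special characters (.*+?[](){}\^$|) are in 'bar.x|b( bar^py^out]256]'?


Regex special characters are: . * + ? [ ] ( ) { } \ ^ $ |
Scanning 'bar.x|b( bar^py^out]256]':
  pos 3: '.' -> SPECIAL
  pos 5: '|' -> SPECIAL
  pos 7: '(' -> SPECIAL
  pos 12: '^' -> SPECIAL
  pos 15: '^' -> SPECIAL
  pos 19: ']' -> SPECIAL
  pos 23: ']' -> SPECIAL
Special chars found: ['.', '|', '(', '^', '^', ']', ']']
Total: 7

7


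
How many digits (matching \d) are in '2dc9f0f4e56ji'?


\d matches any digit 0-9.
Scanning '2dc9f0f4e56ji':
  pos 0: '2' -> DIGIT
  pos 3: '9' -> DIGIT
  pos 5: '0' -> DIGIT
  pos 7: '4' -> DIGIT
  pos 9: '5' -> DIGIT
  pos 10: '6' -> DIGIT
Digits found: ['2', '9', '0', '4', '5', '6']
Total: 6

6


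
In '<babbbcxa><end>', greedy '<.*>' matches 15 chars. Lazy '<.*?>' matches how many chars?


Greedy '<.*>' tries to match as MUCH as possible.
Lazy '<.*?>' tries to match as LITTLE as possible.

String: '<babbbcxa><end>'
Greedy '<.*>' starts at first '<' and extends to the LAST '>': '<babbbcxa><end>' (15 chars)
Lazy '<.*?>' starts at first '<' and stops at the FIRST '>': '<babbbcxa>' (10 chars)

10


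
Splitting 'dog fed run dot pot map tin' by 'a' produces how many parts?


Splitting by 'a' breaks the string at each occurrence of the separator.
Text: 'dog fed run dot pot map tin'
Parts after split:
  Part 1: 'dog fed run dot pot m'
  Part 2: 'p tin'
Total parts: 2

2


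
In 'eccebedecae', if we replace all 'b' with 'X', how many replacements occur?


re.sub('b', 'X', text) replaces every occurrence of 'b' with 'X'.
Text: 'eccebedecae'
Scanning for 'b':
  pos 4: 'b' -> replacement #1
Total replacements: 1

1


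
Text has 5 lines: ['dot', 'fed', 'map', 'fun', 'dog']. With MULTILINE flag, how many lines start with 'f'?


With MULTILINE flag, ^ matches the start of each line.
Lines: ['dot', 'fed', 'map', 'fun', 'dog']
Checking which lines start with 'f':
  Line 1: 'dot' -> no
  Line 2: 'fed' -> MATCH
  Line 3: 'map' -> no
  Line 4: 'fun' -> MATCH
  Line 5: 'dog' -> no
Matching lines: ['fed', 'fun']
Count: 2

2


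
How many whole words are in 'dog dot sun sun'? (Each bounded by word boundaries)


Word boundaries (\b) mark the start/end of each word.
Text: 'dog dot sun sun'
Splitting by whitespace:
  Word 1: 'dog'
  Word 2: 'dot'
  Word 3: 'sun'
  Word 4: 'sun'
Total whole words: 4

4


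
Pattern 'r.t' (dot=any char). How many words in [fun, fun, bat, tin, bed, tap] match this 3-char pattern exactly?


Pattern 'r.t' means: starts with 'r', any single char, ends with 't'.
Checking each word (must be exactly 3 chars):
  'fun' (len=3): no
  'fun' (len=3): no
  'bat' (len=3): no
  'tin' (len=3): no
  'bed' (len=3): no
  'tap' (len=3): no
Matching words: []
Total: 0

0


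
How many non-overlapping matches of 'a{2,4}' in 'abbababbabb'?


Pattern 'a{2,4}' matches between 2 and 4 consecutive a's (greedy).
String: 'abbababbabb'
Finding runs of a's and applying greedy matching:
  Run at pos 0: 'a' (length 1)
  Run at pos 3: 'a' (length 1)
  Run at pos 5: 'a' (length 1)
  Run at pos 8: 'a' (length 1)
Matches: []
Count: 0

0


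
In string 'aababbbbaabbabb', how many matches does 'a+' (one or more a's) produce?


Pattern 'a+' matches one or more consecutive a's.
String: 'aababbbbaabbabb'
Scanning for runs of a:
  Match 1: 'aa' (length 2)
  Match 2: 'a' (length 1)
  Match 3: 'aa' (length 2)
  Match 4: 'a' (length 1)
Total matches: 4

4


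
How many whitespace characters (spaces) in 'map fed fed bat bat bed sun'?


\s matches whitespace characters (spaces, tabs, etc.).
Text: 'map fed fed bat bat bed sun'
This text has 7 words separated by spaces.
Number of spaces = number of words - 1 = 7 - 1 = 6

6


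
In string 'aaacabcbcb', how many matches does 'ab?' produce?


Pattern 'ab?' matches 'a' optionally followed by 'b'.
String: 'aaacabcbcb'
Scanning left to right for 'a' then checking next char:
  Match 1: 'a' (a not followed by b)
  Match 2: 'a' (a not followed by b)
  Match 3: 'a' (a not followed by b)
  Match 4: 'ab' (a followed by b)
Total matches: 4

4


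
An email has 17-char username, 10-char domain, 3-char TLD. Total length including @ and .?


An email address has format: username@domain.tld
Username length: 17
'@' character: 1
Domain length: 10
'.' character: 1
TLD length: 3
Total = 17 + 1 + 10 + 1 + 3 = 32

32


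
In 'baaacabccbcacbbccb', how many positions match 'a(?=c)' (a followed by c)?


Lookahead 'a(?=c)' matches 'a' only when followed by 'c'.
String: 'baaacabccbcacbbccb'
Checking each position where char is 'a':
  pos 1: 'a' -> no (next='a')
  pos 2: 'a' -> no (next='a')
  pos 3: 'a' -> MATCH (next='c')
  pos 5: 'a' -> no (next='b')
  pos 11: 'a' -> MATCH (next='c')
Matching positions: [3, 11]
Count: 2

2


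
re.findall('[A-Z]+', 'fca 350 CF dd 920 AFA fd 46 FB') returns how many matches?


Pattern '[A-Z]+' finds one or more uppercase letters.
Text: 'fca 350 CF dd 920 AFA fd 46 FB'
Scanning for matches:
  Match 1: 'CF'
  Match 2: 'AFA'
  Match 3: 'FB'
Total matches: 3

3


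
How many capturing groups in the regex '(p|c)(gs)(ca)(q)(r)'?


To count capturing groups, count each '(' that starts a group.
Pattern: '(p|c)(gs)(ca)(q)(r)'
Walking through the pattern:
  Position 0: '(' -> group #1
  Position 5: '(' -> group #2
  Position 9: '(' -> group #3
  Position 13: '(' -> group #4
  Position 16: '(' -> group #5
Total capturing groups: 5

5


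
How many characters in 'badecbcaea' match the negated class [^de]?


Negated class [^de] matches any char NOT in {d, e}
Scanning 'badecbcaea':
  pos 0: 'b' -> MATCH
  pos 1: 'a' -> MATCH
  pos 2: 'd' -> no (excluded)
  pos 3: 'e' -> no (excluded)
  pos 4: 'c' -> MATCH
  pos 5: 'b' -> MATCH
  pos 6: 'c' -> MATCH
  pos 7: 'a' -> MATCH
  pos 8: 'e' -> no (excluded)
  pos 9: 'a' -> MATCH
Total matches: 7

7


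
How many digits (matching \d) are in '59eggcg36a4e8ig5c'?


\d matches any digit 0-9.
Scanning '59eggcg36a4e8ig5c':
  pos 0: '5' -> DIGIT
  pos 1: '9' -> DIGIT
  pos 7: '3' -> DIGIT
  pos 8: '6' -> DIGIT
  pos 10: '4' -> DIGIT
  pos 12: '8' -> DIGIT
  pos 15: '5' -> DIGIT
Digits found: ['5', '9', '3', '6', '4', '8', '5']
Total: 7

7


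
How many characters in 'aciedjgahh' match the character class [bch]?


Character class [bch] matches any of: {b, c, h}
Scanning string 'aciedjgahh' character by character:
  pos 0: 'a' -> no
  pos 1: 'c' -> MATCH
  pos 2: 'i' -> no
  pos 3: 'e' -> no
  pos 4: 'd' -> no
  pos 5: 'j' -> no
  pos 6: 'g' -> no
  pos 7: 'a' -> no
  pos 8: 'h' -> MATCH
  pos 9: 'h' -> MATCH
Total matches: 3

3


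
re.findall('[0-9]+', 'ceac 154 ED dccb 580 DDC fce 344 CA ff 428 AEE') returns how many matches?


Pattern '[0-9]+' finds one or more digits.
Text: 'ceac 154 ED dccb 580 DDC fce 344 CA ff 428 AEE'
Scanning for matches:
  Match 1: '154'
  Match 2: '580'
  Match 3: '344'
  Match 4: '428'
Total matches: 4

4


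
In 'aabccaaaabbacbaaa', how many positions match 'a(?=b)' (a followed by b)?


Lookahead 'a(?=b)' matches 'a' only when followed by 'b'.
String: 'aabccaaaabbacbaaa'
Checking each position where char is 'a':
  pos 0: 'a' -> no (next='a')
  pos 1: 'a' -> MATCH (next='b')
  pos 5: 'a' -> no (next='a')
  pos 6: 'a' -> no (next='a')
  pos 7: 'a' -> no (next='a')
  pos 8: 'a' -> MATCH (next='b')
  pos 11: 'a' -> no (next='c')
  pos 14: 'a' -> no (next='a')
  pos 15: 'a' -> no (next='a')
Matching positions: [1, 8]
Count: 2

2


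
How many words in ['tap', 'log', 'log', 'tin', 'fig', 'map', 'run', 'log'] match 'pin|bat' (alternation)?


Alternation 'pin|bat' matches either 'pin' or 'bat'.
Checking each word:
  'tap' -> no
  'log' -> no
  'log' -> no
  'tin' -> no
  'fig' -> no
  'map' -> no
  'run' -> no
  'log' -> no
Matches: []
Count: 0

0


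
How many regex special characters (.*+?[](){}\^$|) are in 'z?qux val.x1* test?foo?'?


Regex special characters are: . * + ? [ ] ( ) { } \ ^ $ |
Scanning 'z?qux val.x1* test?foo?':
  pos 1: '?' -> SPECIAL
  pos 9: '.' -> SPECIAL
  pos 12: '*' -> SPECIAL
  pos 18: '?' -> SPECIAL
  pos 22: '?' -> SPECIAL
Special chars found: ['?', '.', '*', '?', '?']
Total: 5

5


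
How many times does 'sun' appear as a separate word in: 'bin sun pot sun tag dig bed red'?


Scanning each word for exact match 'sun':
  Word 1: 'bin' -> no
  Word 2: 'sun' -> MATCH
  Word 3: 'pot' -> no
  Word 4: 'sun' -> MATCH
  Word 5: 'tag' -> no
  Word 6: 'dig' -> no
  Word 7: 'bed' -> no
  Word 8: 'red' -> no
Total matches: 2

2


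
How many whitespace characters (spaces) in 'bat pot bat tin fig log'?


\s matches whitespace characters (spaces, tabs, etc.).
Text: 'bat pot bat tin fig log'
This text has 6 words separated by spaces.
Number of spaces = number of words - 1 = 6 - 1 = 5

5


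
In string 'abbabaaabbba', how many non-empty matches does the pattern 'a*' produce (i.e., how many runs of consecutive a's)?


Pattern 'a*' matches zero or more a's. We want non-empty runs of consecutive a's.
String: 'abbabaaabbba'
Walking through the string to find runs of a's:
  Run 1: positions 0-0 -> 'a'
  Run 2: positions 3-3 -> 'a'
  Run 3: positions 5-7 -> 'aaa'
  Run 4: positions 11-11 -> 'a'
Non-empty runs found: ['a', 'a', 'aaa', 'a']
Count: 4

4


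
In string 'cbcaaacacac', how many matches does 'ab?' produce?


Pattern 'ab?' matches 'a' optionally followed by 'b'.
String: 'cbcaaacacac'
Scanning left to right for 'a' then checking next char:
  Match 1: 'a' (a not followed by b)
  Match 2: 'a' (a not followed by b)
  Match 3: 'a' (a not followed by b)
  Match 4: 'a' (a not followed by b)
  Match 5: 'a' (a not followed by b)
Total matches: 5

5


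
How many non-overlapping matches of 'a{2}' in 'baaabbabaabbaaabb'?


Pattern 'a{2}' matches exactly 2 consecutive a's (greedy, non-overlapping).
String: 'baaabbabaabbaaabb'
Scanning for runs of a's:
  Run at pos 1: 'aaa' (length 3) -> 1 match(es)
  Run at pos 6: 'a' (length 1) -> 0 match(es)
  Run at pos 8: 'aa' (length 2) -> 1 match(es)
  Run at pos 12: 'aaa' (length 3) -> 1 match(es)
Matches found: ['aa', 'aa', 'aa']
Total: 3

3


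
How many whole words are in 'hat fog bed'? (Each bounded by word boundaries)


Word boundaries (\b) mark the start/end of each word.
Text: 'hat fog bed'
Splitting by whitespace:
  Word 1: 'hat'
  Word 2: 'fog'
  Word 3: 'bed'
Total whole words: 3

3


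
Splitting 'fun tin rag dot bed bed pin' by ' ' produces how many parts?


Splitting by ' ' breaks the string at each occurrence of the separator.
Text: 'fun tin rag dot bed bed pin'
Parts after split:
  Part 1: 'fun'
  Part 2: 'tin'
  Part 3: 'rag'
  Part 4: 'dot'
  Part 5: 'bed'
  Part 6: 'bed'
  Part 7: 'pin'
Total parts: 7

7


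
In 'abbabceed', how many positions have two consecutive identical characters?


Looking for consecutive identical characters in 'abbabceed':
  pos 0-1: 'a' vs 'b' -> different
  pos 1-2: 'b' vs 'b' -> MATCH ('bb')
  pos 2-3: 'b' vs 'a' -> different
  pos 3-4: 'a' vs 'b' -> different
  pos 4-5: 'b' vs 'c' -> different
  pos 5-6: 'c' vs 'e' -> different
  pos 6-7: 'e' vs 'e' -> MATCH ('ee')
  pos 7-8: 'e' vs 'd' -> different
Consecutive identical pairs: ['bb', 'ee']
Count: 2

2


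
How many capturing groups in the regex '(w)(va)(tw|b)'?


To count capturing groups, count each '(' that starts a group.
Pattern: '(w)(va)(tw|b)'
Walking through the pattern:
  Position 0: '(' -> group #1
  Position 3: '(' -> group #2
  Position 7: '(' -> group #3
Total capturing groups: 3

3


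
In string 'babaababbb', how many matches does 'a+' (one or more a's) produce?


Pattern 'a+' matches one or more consecutive a's.
String: 'babaababbb'
Scanning for runs of a:
  Match 1: 'a' (length 1)
  Match 2: 'aa' (length 2)
  Match 3: 'a' (length 1)
Total matches: 3

3


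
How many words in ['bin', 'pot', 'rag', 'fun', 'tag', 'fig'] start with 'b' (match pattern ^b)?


Pattern ^b anchors to start of word. Check which words begin with 'b':
  'bin' -> MATCH (starts with 'b')
  'pot' -> no
  'rag' -> no
  'fun' -> no
  'tag' -> no
  'fig' -> no
Matching words: ['bin']
Count: 1

1


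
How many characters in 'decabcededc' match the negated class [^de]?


Negated class [^de] matches any char NOT in {d, e}
Scanning 'decabcededc':
  pos 0: 'd' -> no (excluded)
  pos 1: 'e' -> no (excluded)
  pos 2: 'c' -> MATCH
  pos 3: 'a' -> MATCH
  pos 4: 'b' -> MATCH
  pos 5: 'c' -> MATCH
  pos 6: 'e' -> no (excluded)
  pos 7: 'd' -> no (excluded)
  pos 8: 'e' -> no (excluded)
  pos 9: 'd' -> no (excluded)
  pos 10: 'c' -> MATCH
Total matches: 5

5


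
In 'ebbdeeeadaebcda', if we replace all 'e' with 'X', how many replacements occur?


re.sub('e', 'X', text) replaces every occurrence of 'e' with 'X'.
Text: 'ebbdeeeadaebcda'
Scanning for 'e':
  pos 0: 'e' -> replacement #1
  pos 4: 'e' -> replacement #2
  pos 5: 'e' -> replacement #3
  pos 6: 'e' -> replacement #4
  pos 10: 'e' -> replacement #5
Total replacements: 5

5


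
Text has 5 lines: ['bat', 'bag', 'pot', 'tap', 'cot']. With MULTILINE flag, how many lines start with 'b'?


With MULTILINE flag, ^ matches the start of each line.
Lines: ['bat', 'bag', 'pot', 'tap', 'cot']
Checking which lines start with 'b':
  Line 1: 'bat' -> MATCH
  Line 2: 'bag' -> MATCH
  Line 3: 'pot' -> no
  Line 4: 'tap' -> no
  Line 5: 'cot' -> no
Matching lines: ['bat', 'bag']
Count: 2

2


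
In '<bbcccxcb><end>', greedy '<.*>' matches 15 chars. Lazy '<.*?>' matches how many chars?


Greedy '<.*>' tries to match as MUCH as possible.
Lazy '<.*?>' tries to match as LITTLE as possible.

String: '<bbcccxcb><end>'
Greedy '<.*>' starts at first '<' and extends to the LAST '>': '<bbcccxcb><end>' (15 chars)
Lazy '<.*?>' starts at first '<' and stops at the FIRST '>': '<bbcccxcb>' (10 chars)

10


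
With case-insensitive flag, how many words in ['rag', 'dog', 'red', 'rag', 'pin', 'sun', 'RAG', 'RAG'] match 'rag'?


Case-insensitive matching: compare each word's lowercase form to 'rag'.
  'rag' -> lower='rag' -> MATCH
  'dog' -> lower='dog' -> no
  'red' -> lower='red' -> no
  'rag' -> lower='rag' -> MATCH
  'pin' -> lower='pin' -> no
  'sun' -> lower='sun' -> no
  'RAG' -> lower='rag' -> MATCH
  'RAG' -> lower='rag' -> MATCH
Matches: ['rag', 'rag', 'RAG', 'RAG']
Count: 4

4


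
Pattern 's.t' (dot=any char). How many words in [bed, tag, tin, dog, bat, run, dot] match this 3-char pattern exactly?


Pattern 's.t' means: starts with 's', any single char, ends with 't'.
Checking each word (must be exactly 3 chars):
  'bed' (len=3): no
  'tag' (len=3): no
  'tin' (len=3): no
  'dog' (len=3): no
  'bat' (len=3): no
  'run' (len=3): no
  'dot' (len=3): no
Matching words: []
Total: 0

0


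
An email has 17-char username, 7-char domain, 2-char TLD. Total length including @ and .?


An email address has format: username@domain.tld
Username length: 17
'@' character: 1
Domain length: 7
'.' character: 1
TLD length: 2
Total = 17 + 1 + 7 + 1 + 2 = 28

28


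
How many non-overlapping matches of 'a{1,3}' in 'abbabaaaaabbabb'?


Pattern 'a{1,3}' matches between 1 and 3 consecutive a's (greedy).
String: 'abbabaaaaabbabb'
Finding runs of a's and applying greedy matching:
  Run at pos 0: 'a' (length 1)
  Run at pos 3: 'a' (length 1)
  Run at pos 5: 'aaaaa' (length 5)
  Run at pos 12: 'a' (length 1)
Matches: ['a', 'a', 'aaa', 'aa', 'a']
Count: 5

5


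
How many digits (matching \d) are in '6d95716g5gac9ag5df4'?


\d matches any digit 0-9.
Scanning '6d95716g5gac9ag5df4':
  pos 0: '6' -> DIGIT
  pos 2: '9' -> DIGIT
  pos 3: '5' -> DIGIT
  pos 4: '7' -> DIGIT
  pos 5: '1' -> DIGIT
  pos 6: '6' -> DIGIT
  pos 8: '5' -> DIGIT
  pos 12: '9' -> DIGIT
  pos 15: '5' -> DIGIT
  pos 18: '4' -> DIGIT
Digits found: ['6', '9', '5', '7', '1', '6', '5', '9', '5', '4']
Total: 10

10


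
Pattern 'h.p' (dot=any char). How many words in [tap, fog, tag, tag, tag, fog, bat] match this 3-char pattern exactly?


Pattern 'h.p' means: starts with 'h', any single char, ends with 'p'.
Checking each word (must be exactly 3 chars):
  'tap' (len=3): no
  'fog' (len=3): no
  'tag' (len=3): no
  'tag' (len=3): no
  'tag' (len=3): no
  'fog' (len=3): no
  'bat' (len=3): no
Matching words: []
Total: 0

0


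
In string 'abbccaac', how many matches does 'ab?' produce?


Pattern 'ab?' matches 'a' optionally followed by 'b'.
String: 'abbccaac'
Scanning left to right for 'a' then checking next char:
  Match 1: 'ab' (a followed by b)
  Match 2: 'a' (a not followed by b)
  Match 3: 'a' (a not followed by b)
Total matches: 3

3


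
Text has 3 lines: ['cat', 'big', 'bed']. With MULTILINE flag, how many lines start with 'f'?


With MULTILINE flag, ^ matches the start of each line.
Lines: ['cat', 'big', 'bed']
Checking which lines start with 'f':
  Line 1: 'cat' -> no
  Line 2: 'big' -> no
  Line 3: 'bed' -> no
Matching lines: []
Count: 0

0


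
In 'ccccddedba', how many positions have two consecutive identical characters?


Looking for consecutive identical characters in 'ccccddedba':
  pos 0-1: 'c' vs 'c' -> MATCH ('cc')
  pos 1-2: 'c' vs 'c' -> MATCH ('cc')
  pos 2-3: 'c' vs 'c' -> MATCH ('cc')
  pos 3-4: 'c' vs 'd' -> different
  pos 4-5: 'd' vs 'd' -> MATCH ('dd')
  pos 5-6: 'd' vs 'e' -> different
  pos 6-7: 'e' vs 'd' -> different
  pos 7-8: 'd' vs 'b' -> different
  pos 8-9: 'b' vs 'a' -> different
Consecutive identical pairs: ['cc', 'cc', 'cc', 'dd']
Count: 4

4


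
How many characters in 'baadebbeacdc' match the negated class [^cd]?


Negated class [^cd] matches any char NOT in {c, d}
Scanning 'baadebbeacdc':
  pos 0: 'b' -> MATCH
  pos 1: 'a' -> MATCH
  pos 2: 'a' -> MATCH
  pos 3: 'd' -> no (excluded)
  pos 4: 'e' -> MATCH
  pos 5: 'b' -> MATCH
  pos 6: 'b' -> MATCH
  pos 7: 'e' -> MATCH
  pos 8: 'a' -> MATCH
  pos 9: 'c' -> no (excluded)
  pos 10: 'd' -> no (excluded)
  pos 11: 'c' -> no (excluded)
Total matches: 8

8


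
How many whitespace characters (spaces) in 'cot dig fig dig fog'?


\s matches whitespace characters (spaces, tabs, etc.).
Text: 'cot dig fig dig fog'
This text has 5 words separated by spaces.
Number of spaces = number of words - 1 = 5 - 1 = 4

4


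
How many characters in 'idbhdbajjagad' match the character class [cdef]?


Character class [cdef] matches any of: {c, d, e, f}
Scanning string 'idbhdbajjagad' character by character:
  pos 0: 'i' -> no
  pos 1: 'd' -> MATCH
  pos 2: 'b' -> no
  pos 3: 'h' -> no
  pos 4: 'd' -> MATCH
  pos 5: 'b' -> no
  pos 6: 'a' -> no
  pos 7: 'j' -> no
  pos 8: 'j' -> no
  pos 9: 'a' -> no
  pos 10: 'g' -> no
  pos 11: 'a' -> no
  pos 12: 'd' -> MATCH
Total matches: 3

3


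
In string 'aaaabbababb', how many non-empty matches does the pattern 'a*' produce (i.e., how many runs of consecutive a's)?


Pattern 'a*' matches zero or more a's. We want non-empty runs of consecutive a's.
String: 'aaaabbababb'
Walking through the string to find runs of a's:
  Run 1: positions 0-3 -> 'aaaa'
  Run 2: positions 6-6 -> 'a'
  Run 3: positions 8-8 -> 'a'
Non-empty runs found: ['aaaa', 'a', 'a']
Count: 3

3


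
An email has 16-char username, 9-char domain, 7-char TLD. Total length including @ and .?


An email address has format: username@domain.tld
Username length: 16
'@' character: 1
Domain length: 9
'.' character: 1
TLD length: 7
Total = 16 + 1 + 9 + 1 + 7 = 34

34


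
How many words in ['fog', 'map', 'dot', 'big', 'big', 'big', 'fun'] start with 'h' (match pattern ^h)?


Pattern ^h anchors to start of word. Check which words begin with 'h':
  'fog' -> no
  'map' -> no
  'dot' -> no
  'big' -> no
  'big' -> no
  'big' -> no
  'fun' -> no
Matching words: []
Count: 0

0


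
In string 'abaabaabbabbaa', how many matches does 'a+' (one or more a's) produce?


Pattern 'a+' matches one or more consecutive a's.
String: 'abaabaabbabbaa'
Scanning for runs of a:
  Match 1: 'a' (length 1)
  Match 2: 'aa' (length 2)
  Match 3: 'aa' (length 2)
  Match 4: 'a' (length 1)
  Match 5: 'aa' (length 2)
Total matches: 5

5


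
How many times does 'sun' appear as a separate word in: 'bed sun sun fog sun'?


Scanning each word for exact match 'sun':
  Word 1: 'bed' -> no
  Word 2: 'sun' -> MATCH
  Word 3: 'sun' -> MATCH
  Word 4: 'fog' -> no
  Word 5: 'sun' -> MATCH
Total matches: 3

3


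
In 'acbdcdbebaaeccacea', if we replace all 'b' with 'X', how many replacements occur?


re.sub('b', 'X', text) replaces every occurrence of 'b' with 'X'.
Text: 'acbdcdbebaaeccacea'
Scanning for 'b':
  pos 2: 'b' -> replacement #1
  pos 6: 'b' -> replacement #2
  pos 8: 'b' -> replacement #3
Total replacements: 3

3
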